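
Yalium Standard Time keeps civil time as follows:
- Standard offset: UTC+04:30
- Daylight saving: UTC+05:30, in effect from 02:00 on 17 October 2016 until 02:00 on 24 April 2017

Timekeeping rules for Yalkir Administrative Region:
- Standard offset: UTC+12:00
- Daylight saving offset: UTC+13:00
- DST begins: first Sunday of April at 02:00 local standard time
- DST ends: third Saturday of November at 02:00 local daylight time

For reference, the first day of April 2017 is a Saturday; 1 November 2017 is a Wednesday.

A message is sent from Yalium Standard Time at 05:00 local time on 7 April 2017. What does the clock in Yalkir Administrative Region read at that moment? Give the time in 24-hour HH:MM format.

12:30

7 April 2017 falls between 17 October 2016 and 24 April 2017, so daylight saving is in effect and Yalium Standard Time is at UTC+05:30.
05:00 Yalium Standard Time − 5h30m = 23:30 UTC (rolling into the previous day, 6 April 2017).
1 April 2017 is a Saturday, so the first Sunday is April 2.
1 November 2017 is a Wednesday, so the first Saturday is November 4 and the third is November 18.
At the standard offset (UTC+12:00), 23:30 UTC + 12h = 11:30 Yalkir Administrative Region standard time (rolling into the next day, 7 April 2017).
The standard-time date in Yalkir Administrative Region, 7 April 2017, lies within the daylight-saving period (2 April – 18 November), so Yalkir Administrative Region is on daylight time, UTC+13:00.
23:30 UTC + 13h = 12:30 Yalkir Administrative Region (rolling into the next day, 7 April 2017).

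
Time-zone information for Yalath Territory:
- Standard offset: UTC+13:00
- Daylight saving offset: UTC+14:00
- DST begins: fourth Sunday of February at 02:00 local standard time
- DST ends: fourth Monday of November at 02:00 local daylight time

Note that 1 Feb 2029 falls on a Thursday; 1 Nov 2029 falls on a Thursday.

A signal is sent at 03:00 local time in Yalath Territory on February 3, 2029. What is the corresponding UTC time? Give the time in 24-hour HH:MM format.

14:00

1 February 2029 is a Thursday, so the first Sunday is February 4 and the fourth is February 25.
1 November 2029 is a Thursday, so the first Monday is November 5 and the fourth is November 26.
Daylight saving runs 25 February – 26 November; February 3, 2029 is outside that window, so Yalath Territory is on standard time at UTC+13:00.
03:00 local − 13h = 14:00 UTC (rolling into the previous day, 2 February 2029).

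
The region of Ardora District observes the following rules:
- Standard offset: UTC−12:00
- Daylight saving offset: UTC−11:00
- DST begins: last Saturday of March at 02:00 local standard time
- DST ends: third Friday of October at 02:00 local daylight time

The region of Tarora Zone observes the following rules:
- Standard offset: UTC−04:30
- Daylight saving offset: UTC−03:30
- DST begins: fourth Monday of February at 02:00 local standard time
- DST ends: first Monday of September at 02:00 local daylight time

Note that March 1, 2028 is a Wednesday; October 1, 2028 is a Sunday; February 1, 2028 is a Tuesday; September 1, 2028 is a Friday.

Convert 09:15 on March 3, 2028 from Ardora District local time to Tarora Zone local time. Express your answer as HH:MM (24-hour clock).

17:45

1 March 2028 is a Wednesday, so Saturdays fall on 4, 11, 18, 25; the last is March 25.
1 October 2028 is a Sunday, so the first Friday is October 6 and the third is October 20.
March 3, 2028 is outside the daylight-saving period (25 March – 20 October), so Ardora District is on standard time, UTC−12:00.
09:15 Ardora District + 12h = 21:15 UTC.
1 February 2028 is a Tuesday, so the first Monday is February 7 and the fourth is February 28.
1 September 2028 is a Friday, so the first Monday is September 4.
At the standard offset (UTC−04:30), 21:15 UTC − 4h30m = 16:45 Tarora Zone standard time.
The standard-time date in Tarora Zone, March 3, 2028, lies within the daylight-saving period (28 February – 4 September), so Tarora Zone is on daylight time, UTC−03:30.
21:15 UTC − 3h30m = 17:45 Tarora Zone.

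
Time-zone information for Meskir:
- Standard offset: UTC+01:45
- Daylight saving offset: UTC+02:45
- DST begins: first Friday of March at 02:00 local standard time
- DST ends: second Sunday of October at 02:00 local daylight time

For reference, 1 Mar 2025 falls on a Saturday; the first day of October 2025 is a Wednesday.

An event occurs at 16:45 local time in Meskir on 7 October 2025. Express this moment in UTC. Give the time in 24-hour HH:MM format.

14:00

1 March 2025 is a Saturday, so the first Friday is March 7.
1 October 2025 is a Wednesday, so the first Sunday is October 5 and the second is October 12.
Daylight saving runs 7 March – 12 October; 7 October 2025 is inside that window, so Meskir is at UTC+02:45.
16:45 local − 2h45m = 14:00 UTC.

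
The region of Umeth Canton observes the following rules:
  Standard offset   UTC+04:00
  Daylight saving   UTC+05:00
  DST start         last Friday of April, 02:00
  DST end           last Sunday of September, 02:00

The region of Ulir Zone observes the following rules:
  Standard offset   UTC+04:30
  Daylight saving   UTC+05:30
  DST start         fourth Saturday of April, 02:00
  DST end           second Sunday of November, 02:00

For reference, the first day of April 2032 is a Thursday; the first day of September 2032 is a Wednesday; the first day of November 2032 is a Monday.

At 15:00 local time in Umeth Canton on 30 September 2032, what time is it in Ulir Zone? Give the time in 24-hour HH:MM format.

16:30

1 April 2032 is a Thursday, so Fridays fall on 2, 9, 16, 23, 30; the last is April 30.
1 September 2032 is a Wednesday, so Sundays fall on 5, 12, 19, 26; the last is September 26.
30 September 2032 does not fall between 30 April and 26 September, so daylight saving is not in effect and Umeth Canton is at UTC+04:00.
15:00 Umeth Canton − 4h = 11:00 UTC.
1 April 2032 is a Thursday, so the first Saturday is April 3 and the fourth is April 24.
1 November 2032 is a Monday, so the first Sunday is November 7 and the second is November 14.
At the standard offset (UTC+04:30), 11:00 UTC + 4h30m = 15:30 Ulir Zone standard time.
The standard-time date in Ulir Zone, 30 September 2032, falls between 24 April and 14 November, so daylight saving is in effect and Ulir Zone is at UTC+05:30.
11:00 UTC + 5h30m = 16:30 Ulir Zone.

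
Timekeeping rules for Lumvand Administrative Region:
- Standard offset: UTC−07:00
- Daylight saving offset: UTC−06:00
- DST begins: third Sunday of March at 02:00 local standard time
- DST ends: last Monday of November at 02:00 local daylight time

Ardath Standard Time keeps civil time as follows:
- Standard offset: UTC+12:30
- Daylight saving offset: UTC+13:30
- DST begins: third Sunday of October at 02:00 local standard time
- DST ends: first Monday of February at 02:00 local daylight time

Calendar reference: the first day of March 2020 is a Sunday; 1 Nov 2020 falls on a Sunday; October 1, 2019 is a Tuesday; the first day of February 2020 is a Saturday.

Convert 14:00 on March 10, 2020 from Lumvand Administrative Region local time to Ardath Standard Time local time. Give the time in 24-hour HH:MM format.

1 March 2020 is a Sunday, so the first Sunday is March 1 and the third is March 15.
1 November 2020 is a Sunday, so Mondays fall on 2, 9, 16, 23, 30; the last is November 30.
March 10, 2020 does not fall between 15 March and 30 November, so daylight saving is not in effect and Lumvand Administrative Region is at UTC−07:00.
14:00 Lumvand Administrative Region + 7h = 21:00 UTC.
1 October 2019 is a Tuesday, so the first Sunday is October 6 and the third is October 20.
1 February 2020 is a Saturday, so the first Monday is February 3.
At the standard offset (UTC+12:30), 21:00 UTC + 12h30m = 09:30 Ardath Standard Time standard time (rolling into the next day, 11 March 2020).
The standard-time date in Ardath Standard Time, March 11, 2020, does not fall between 20 October 2019 and 3 February 2020, so daylight saving is not in effect and Ardath Standard Time is at UTC+12:30.
21:00 UTC + 12h30m = 09:30 Ardath Standard Time (rolling into the next day, 11 March 2020).

09:30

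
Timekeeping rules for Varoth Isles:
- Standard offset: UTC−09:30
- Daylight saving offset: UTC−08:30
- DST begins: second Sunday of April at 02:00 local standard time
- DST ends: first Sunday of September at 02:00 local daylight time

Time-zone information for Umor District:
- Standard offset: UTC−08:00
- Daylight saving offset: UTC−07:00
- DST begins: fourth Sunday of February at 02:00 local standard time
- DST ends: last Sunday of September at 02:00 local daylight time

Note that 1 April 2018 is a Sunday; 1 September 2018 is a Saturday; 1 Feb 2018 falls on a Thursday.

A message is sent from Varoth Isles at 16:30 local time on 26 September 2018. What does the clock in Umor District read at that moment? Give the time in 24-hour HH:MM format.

1 April 2018 is a Sunday, so the first Sunday is April 1 and the second is April 8.
1 September 2018 is a Saturday, so the first Sunday is September 2.
26 September 2018 does not fall between 8 April and 2 September, so daylight saving is not in effect and Varoth Isles is at UTC−09:30.
16:30 Varoth Isles + 9h30m = 02:00 UTC (rolling into the next day, 27 September 2018).
1 February 2018 is a Thursday, so the first Sunday is February 4 and the fourth is February 25.
1 September 2018 is a Saturday, so Sundays fall on 2, 9, 16, 23, 30; the last is September 30.
At the standard offset (UTC−08:00), 02:00 UTC − 8h = 18:00 Umor District standard time (rolling into the previous day, 26 September 2018).
The standard-time date in Umor District, 26 September 2018, falls between 25 February and 30 September, so daylight saving is in effect and Umor District is at UTC−07:00.
02:00 UTC − 7h = 19:00 Umor District (rolling into the previous day, 26 September 2018).

19:00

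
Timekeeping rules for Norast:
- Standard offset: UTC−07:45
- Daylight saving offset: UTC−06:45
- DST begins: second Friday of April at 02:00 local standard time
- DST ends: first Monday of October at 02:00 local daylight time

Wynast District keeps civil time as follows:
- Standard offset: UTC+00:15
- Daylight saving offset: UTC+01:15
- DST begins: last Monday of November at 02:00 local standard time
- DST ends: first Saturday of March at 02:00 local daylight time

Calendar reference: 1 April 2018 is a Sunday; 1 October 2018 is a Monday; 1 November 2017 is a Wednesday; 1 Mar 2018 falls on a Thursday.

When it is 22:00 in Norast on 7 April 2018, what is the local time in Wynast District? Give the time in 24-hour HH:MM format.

1 April 2018 is a Sunday, so the first Friday is April 6 and the second is April 13.
1 October 2018 is a Monday, so the first Monday is October 1.
Daylight saving runs 13 April – 1 October; 7 April 2018 is outside that window, so Norast is on standard time at UTC−07:45.
22:00 Norast + 7h45m = 05:45 UTC (rolling into the next day, 8 April 2018).
1 November 2017 is a Wednesday, so Mondays fall on 6, 13, 20, 27; the last is November 27.
1 March 2018 is a Thursday, so the first Saturday is March 3.
At the standard offset (UTC+00:15), 05:45 UTC + 0h15m = 06:00 Wynast District standard time.
The standard-time date in Wynast District, 8 April 2018, is outside the daylight-saving period (27 November 2017 – 3 March 2018), so Wynast District is on standard time, UTC+00:15.
05:45 UTC + 0h15m = 06:00 Wynast District.

06:00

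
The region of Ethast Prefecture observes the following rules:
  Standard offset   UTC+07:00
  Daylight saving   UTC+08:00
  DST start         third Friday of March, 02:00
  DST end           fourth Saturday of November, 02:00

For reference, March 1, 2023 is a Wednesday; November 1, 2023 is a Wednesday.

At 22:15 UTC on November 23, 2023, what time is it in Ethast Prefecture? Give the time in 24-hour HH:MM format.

06:15

1 March 2023 is a Wednesday, so the first Friday is March 3 and the third is March 17.
1 November 2023 is a Wednesday, so the first Saturday is November 4 and the fourth is November 25.
At the standard offset (UTC+07:00), 22:15 UTC + 7h = 05:15 Ethast Prefecture standard time (rolling into the next day, 24 November 2023).
The standard-time date in Ethast Prefecture, November 24, 2023, falls between 17 March and 25 November, so daylight saving is in effect and Ethast Prefecture is at UTC+08:00.
22:15 UTC + 8h = 06:15 local (rolling into the next day, 24 November 2023).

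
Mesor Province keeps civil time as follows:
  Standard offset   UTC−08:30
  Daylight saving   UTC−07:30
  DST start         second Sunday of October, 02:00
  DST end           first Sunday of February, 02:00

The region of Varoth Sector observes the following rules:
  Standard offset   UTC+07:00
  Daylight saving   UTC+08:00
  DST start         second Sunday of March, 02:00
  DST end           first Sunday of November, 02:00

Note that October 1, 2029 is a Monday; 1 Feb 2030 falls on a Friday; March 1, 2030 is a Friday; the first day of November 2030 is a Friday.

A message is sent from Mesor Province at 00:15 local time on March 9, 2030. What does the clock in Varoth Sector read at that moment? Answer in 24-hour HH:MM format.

1 October 2029 is a Monday, so the first Sunday is October 7 and the second is October 14.
1 February 2030 is a Friday, so the first Sunday is February 3.
Daylight saving runs 14 October 2029 – 3 February 2030; March 9, 2030 is outside that window, so Mesor Province is on standard time at UTC−08:30.
00:15 Mesor Province + 8h30m = 08:45 UTC.
1 March 2030 is a Friday, so the first Sunday is March 3 and the second is March 10.
1 November 2030 is a Friday, so the first Sunday is November 3.
At the standard offset (UTC+07:00), 08:45 UTC + 7h = 15:45 Varoth Sector standard time.
The standard-time date in Varoth Sector, March 9, 2030, does not fall between 10 March and 3 November, so daylight saving is not in effect and Varoth Sector is at UTC+07:00.
08:45 UTC + 7h = 15:45 Varoth Sector.

15:45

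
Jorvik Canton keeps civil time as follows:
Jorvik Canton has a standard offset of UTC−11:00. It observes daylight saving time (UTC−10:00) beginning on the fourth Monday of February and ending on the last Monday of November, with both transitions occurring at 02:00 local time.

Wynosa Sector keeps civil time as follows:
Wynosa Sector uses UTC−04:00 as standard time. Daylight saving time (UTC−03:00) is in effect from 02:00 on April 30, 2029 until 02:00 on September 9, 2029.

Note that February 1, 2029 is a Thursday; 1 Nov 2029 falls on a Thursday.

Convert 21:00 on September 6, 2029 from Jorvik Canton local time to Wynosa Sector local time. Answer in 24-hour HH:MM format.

1 February 2029 is a Thursday, so the first Monday is February 5 and the fourth is February 26.
1 November 2029 is a Thursday, so Mondays fall on 5, 12, 19, 26; the last is November 26.
September 6, 2029 falls between 26 February and 26 November, so daylight saving is in effect and Jorvik Canton is at UTC−10:00.
21:00 Jorvik Canton + 10h = 07:00 UTC (rolling into the next day, 7 September 2029).
At the standard offset (UTC−04:00), 07:00 UTC − 4h = 03:00 Wynosa Sector standard time.
Daylight saving runs 30 April – 9 September; the standard-time date in Wynosa Sector, September 7, 2029, is inside that window, so Wynosa Sector is at UTC−03:00.
07:00 UTC − 3h = 04:00 Wynosa Sector.

04:00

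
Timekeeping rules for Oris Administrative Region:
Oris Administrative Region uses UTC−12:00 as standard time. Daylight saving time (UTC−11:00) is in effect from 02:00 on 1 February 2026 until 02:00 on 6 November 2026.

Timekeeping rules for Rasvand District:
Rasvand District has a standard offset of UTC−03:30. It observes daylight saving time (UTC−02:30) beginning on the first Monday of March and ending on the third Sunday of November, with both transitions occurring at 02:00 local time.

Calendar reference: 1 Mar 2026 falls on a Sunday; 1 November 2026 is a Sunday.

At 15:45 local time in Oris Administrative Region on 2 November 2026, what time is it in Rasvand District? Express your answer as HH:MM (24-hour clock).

2 November 2026 lies within the daylight-saving period (1 February – 6 November), so Oris Administrative Region is on daylight time, UTC−11:00.
15:45 Oris Administrative Region + 11h = 02:45 UTC (rolling into the next day, 3 November 2026).
1 March 2026 is a Sunday, so the first Monday is March 2.
1 November 2026 is a Sunday, so the first Sunday is November 1 and the third is November 15.
At the standard offset (UTC−03:30), 02:45 UTC − 3h30m = 23:15 Rasvand District standard time (rolling into the previous day, 2 November 2026).
The standard-time date in Rasvand District, 2 November 2026, falls between 2 March and 15 November, so daylight saving is in effect and Rasvand District is at UTC−02:30.
02:45 UTC − 2h30m = 00:15 Rasvand District.

00:15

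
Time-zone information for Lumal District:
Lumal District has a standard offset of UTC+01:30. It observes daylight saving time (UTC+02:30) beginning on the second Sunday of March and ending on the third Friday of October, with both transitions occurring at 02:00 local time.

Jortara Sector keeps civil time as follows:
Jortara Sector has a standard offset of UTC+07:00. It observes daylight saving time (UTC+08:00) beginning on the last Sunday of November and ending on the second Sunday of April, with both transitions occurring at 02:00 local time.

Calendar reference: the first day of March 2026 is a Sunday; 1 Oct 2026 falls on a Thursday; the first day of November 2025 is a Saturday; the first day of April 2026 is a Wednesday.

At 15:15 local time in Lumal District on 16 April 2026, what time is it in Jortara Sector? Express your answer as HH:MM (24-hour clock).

19:45

1 March 2026 is a Sunday, so the first Sunday is March 1 and the second is March 8.
1 October 2026 is a Thursday, so the first Friday is October 2 and the third is October 16.
16 April 2026 lies within the daylight-saving period (8 March – 16 October), so Lumal District is on daylight time, UTC+02:30.
15:15 Lumal District − 2h30m = 12:45 UTC.
1 November 2025 is a Saturday, so Sundays fall on 2, 9, 16, 23, 30; the last is November 30.
1 April 2026 is a Wednesday, so the first Sunday is April 5 and the second is April 12.
At the standard offset (UTC+07:00), 12:45 UTC + 7h = 19:45 Jortara Sector standard time.
The standard-time date in Jortara Sector, 16 April 2026, is outside the daylight-saving period (30 November 2025 – 12 April 2026), so Jortara Sector is on standard time, UTC+07:00.
12:45 UTC + 7h = 19:45 Jortara Sector.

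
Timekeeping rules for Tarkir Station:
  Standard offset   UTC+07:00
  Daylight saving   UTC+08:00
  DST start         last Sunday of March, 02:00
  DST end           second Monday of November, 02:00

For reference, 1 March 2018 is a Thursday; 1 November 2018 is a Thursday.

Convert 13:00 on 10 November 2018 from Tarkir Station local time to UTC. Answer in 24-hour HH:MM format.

05:00

1 March 2018 is a Thursday, so Sundays fall on 4, 11, 18, 25; the last is March 25.
1 November 2018 is a Thursday, so the first Monday is November 5 and the second is November 12.
10 November 2018 falls between 25 March and 12 November, so daylight saving is in effect and Tarkir Station is at UTC+08:00.
13:00 local − 8h = 05:00 UTC.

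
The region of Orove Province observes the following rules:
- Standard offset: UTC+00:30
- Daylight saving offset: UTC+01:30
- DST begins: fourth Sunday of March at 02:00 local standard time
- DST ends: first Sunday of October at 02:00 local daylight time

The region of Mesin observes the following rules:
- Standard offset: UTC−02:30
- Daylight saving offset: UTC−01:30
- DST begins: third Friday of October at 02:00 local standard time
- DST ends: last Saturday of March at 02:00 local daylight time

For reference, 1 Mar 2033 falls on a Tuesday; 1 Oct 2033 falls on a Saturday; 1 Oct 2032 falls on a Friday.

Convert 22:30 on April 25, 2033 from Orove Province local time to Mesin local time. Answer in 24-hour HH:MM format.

18:30

1 March 2033 is a Tuesday, so the first Sunday is March 6 and the fourth is March 27.
1 October 2033 is a Saturday, so the first Sunday is October 2.
April 25, 2033 falls between 27 March and 2 October, so daylight saving is in effect and Orove Province is at UTC+01:30.
22:30 Orove Province − 1h30m = 21:00 UTC.
1 October 2032 is a Friday, so the first Friday is October 1 and the third is October 15.
1 March 2033 is a Tuesday, so Saturdays fall on 5, 12, 19, 26; the last is March 26.
At the standard offset (UTC−02:30), 21:00 UTC − 2h30m = 18:30 Mesin standard time.
Daylight saving runs 15 October 2032 – 26 March 2033; the standard-time date in Mesin, April 25, 2033, is outside that window, so Mesin is on standard time at UTC−02:30.
21:00 UTC − 2h30m = 18:30 Mesin.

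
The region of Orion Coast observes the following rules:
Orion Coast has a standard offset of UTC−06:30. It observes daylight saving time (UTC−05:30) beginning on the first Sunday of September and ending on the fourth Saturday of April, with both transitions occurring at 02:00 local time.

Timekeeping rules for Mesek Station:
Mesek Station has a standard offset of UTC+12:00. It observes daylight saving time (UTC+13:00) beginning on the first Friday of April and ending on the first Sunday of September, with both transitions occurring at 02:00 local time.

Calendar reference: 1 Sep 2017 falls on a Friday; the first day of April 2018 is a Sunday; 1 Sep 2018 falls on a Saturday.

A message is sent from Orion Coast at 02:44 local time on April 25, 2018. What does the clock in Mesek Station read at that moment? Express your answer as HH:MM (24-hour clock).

1 September 2017 is a Friday, so the first Sunday is September 3.
1 April 2018 is a Sunday, so the first Saturday is April 7 and the fourth is April 28.
April 25, 2018 falls between 3 September 2017 and 28 April 2018, so daylight saving is in effect and Orion Coast is at UTC−05:30.
02:44 Orion Coast + 5h30m = 08:14 UTC.
1 April 2018 is a Sunday, so the first Friday is April 6.
1 September 2018 is a Saturday, so the first Sunday is September 2.
At the standard offset (UTC+12:00), 08:14 UTC + 12h = 20:14 Mesek Station standard time.
Daylight saving runs 6 April – 2 September; the standard-time date in Mesek Station, April 25, 2018, is inside that window, so Mesek Station is at UTC+13:00.
08:14 UTC + 13h = 21:14 Mesek Station.

21:14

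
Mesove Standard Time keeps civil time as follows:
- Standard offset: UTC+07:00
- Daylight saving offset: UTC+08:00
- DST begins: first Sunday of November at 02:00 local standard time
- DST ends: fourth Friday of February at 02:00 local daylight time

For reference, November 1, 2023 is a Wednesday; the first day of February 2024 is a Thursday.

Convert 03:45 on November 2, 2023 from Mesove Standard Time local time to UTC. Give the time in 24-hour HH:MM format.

1 November 2023 is a Wednesday, so the first Sunday is November 5.
1 February 2024 is a Thursday, so the first Friday is February 2 and the fourth is February 23.
November 2, 2023 does not fall between 5 November 2023 and 23 February 2024, so daylight saving is not in effect and Mesove Standard Time is at UTC+07:00.
03:45 local − 7h = 20:45 UTC (rolling into the previous day, 1 November 2023).

20:45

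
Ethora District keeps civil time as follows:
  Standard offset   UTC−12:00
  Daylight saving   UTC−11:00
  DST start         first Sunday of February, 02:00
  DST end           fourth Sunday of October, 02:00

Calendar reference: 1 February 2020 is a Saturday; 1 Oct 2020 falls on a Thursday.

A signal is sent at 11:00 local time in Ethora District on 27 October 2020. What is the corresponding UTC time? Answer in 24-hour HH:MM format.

1 February 2020 is a Saturday, so the first Sunday is February 2.
1 October 2020 is a Thursday, so the first Sunday is October 4 and the fourth is October 25.
27 October 2020 does not fall between 2 February and 25 October, so daylight saving is not in effect and Ethora District is at UTC−12:00.
11:00 local + 12h = 23:00 UTC.

23:00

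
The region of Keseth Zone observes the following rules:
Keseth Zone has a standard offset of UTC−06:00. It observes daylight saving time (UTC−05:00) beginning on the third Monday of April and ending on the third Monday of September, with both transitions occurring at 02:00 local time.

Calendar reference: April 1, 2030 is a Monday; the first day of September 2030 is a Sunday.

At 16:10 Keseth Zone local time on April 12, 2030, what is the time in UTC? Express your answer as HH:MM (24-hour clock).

22:10

1 April 2030 is a Monday, so the first Monday is April 1 and the third is April 15.
1 September 2030 is a Sunday, so the first Monday is September 2 and the third is September 16.
April 12, 2030 is outside the daylight-saving period (15 April – 16 September), so Keseth Zone is on standard time, UTC−06:00.
16:10 local + 6h = 22:10 UTC.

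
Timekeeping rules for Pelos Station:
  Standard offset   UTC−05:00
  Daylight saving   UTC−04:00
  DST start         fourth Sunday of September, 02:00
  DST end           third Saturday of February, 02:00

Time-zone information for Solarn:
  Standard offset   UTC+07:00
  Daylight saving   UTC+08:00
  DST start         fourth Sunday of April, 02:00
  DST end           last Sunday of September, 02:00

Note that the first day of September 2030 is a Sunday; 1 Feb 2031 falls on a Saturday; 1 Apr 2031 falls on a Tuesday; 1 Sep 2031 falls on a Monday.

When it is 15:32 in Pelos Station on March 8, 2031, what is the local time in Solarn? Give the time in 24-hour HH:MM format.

03:32

1 September 2030 is a Sunday, so the first Sunday is September 1 and the fourth is September 22.
1 February 2031 is a Saturday, so the first Saturday is February 1 and the third is February 15.
March 8, 2031 is outside the daylight-saving period (22 September 2030 – 15 February 2031), so Pelos Station is on standard time, UTC−05:00.
15:32 Pelos Station + 5h = 20:32 UTC.
1 April 2031 is a Tuesday, so the first Sunday is April 6 and the fourth is April 27.
1 September 2031 is a Monday, so Sundays fall on 7, 14, 21, 28; the last is September 28.
At the standard offset (UTC+07:00), 20:32 UTC + 7h = 03:32 Solarn standard time (rolling into the next day, 9 March 2031).
The standard-time date in Solarn, March 9, 2031, does not fall between 27 April and 28 September, so daylight saving is not in effect and Solarn is at UTC+07:00.
20:32 UTC + 7h = 03:32 Solarn (rolling into the next day, 9 March 2031).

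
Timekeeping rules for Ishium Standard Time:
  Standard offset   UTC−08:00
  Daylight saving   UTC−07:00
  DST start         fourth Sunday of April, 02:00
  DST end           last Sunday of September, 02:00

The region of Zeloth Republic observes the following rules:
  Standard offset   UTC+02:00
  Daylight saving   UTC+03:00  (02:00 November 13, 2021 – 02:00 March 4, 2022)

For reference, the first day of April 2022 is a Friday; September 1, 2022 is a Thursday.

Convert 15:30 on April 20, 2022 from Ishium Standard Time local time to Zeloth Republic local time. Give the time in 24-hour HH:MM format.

01:30

1 April 2022 is a Friday, so the first Sunday is April 3 and the fourth is April 24.
1 September 2022 is a Thursday, so Sundays fall on 4, 11, 18, 25; the last is September 25.
April 20, 2022 does not fall between 24 April and 25 September, so daylight saving is not in effect and Ishium Standard Time is at UTC−08:00.
15:30 Ishium Standard Time + 8h = 23:30 UTC.
At the standard offset (UTC+02:00), 23:30 UTC + 2h = 01:30 Zeloth Republic standard time (rolling into the next day, 21 April 2022).
Daylight saving runs 13 November 2021 – 4 March 2022; the standard-time date in Zeloth Republic, April 21, 2022, is outside that window, so Zeloth Republic is on standard time at UTC+02:00.
23:30 UTC + 2h = 01:30 Zeloth Republic (rolling into the next day, 21 April 2022).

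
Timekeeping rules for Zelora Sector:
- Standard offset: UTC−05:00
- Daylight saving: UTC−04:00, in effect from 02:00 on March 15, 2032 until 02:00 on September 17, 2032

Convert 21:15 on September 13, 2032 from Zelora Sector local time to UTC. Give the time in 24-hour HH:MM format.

01:15

September 13, 2032 falls between 15 March and 17 September, so daylight saving is in effect and Zelora Sector is at UTC−04:00.
21:15 local + 4h = 01:15 UTC (rolling into the next day, 14 September 2032).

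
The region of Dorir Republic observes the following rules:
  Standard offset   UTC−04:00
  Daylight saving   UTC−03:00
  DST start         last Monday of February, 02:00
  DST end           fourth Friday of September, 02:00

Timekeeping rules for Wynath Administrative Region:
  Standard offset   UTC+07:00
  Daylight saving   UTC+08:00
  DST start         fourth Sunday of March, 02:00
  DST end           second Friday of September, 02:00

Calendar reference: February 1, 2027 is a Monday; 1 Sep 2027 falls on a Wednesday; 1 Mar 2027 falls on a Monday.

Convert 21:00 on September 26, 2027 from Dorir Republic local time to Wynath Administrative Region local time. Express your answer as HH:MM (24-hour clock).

08:00

1 February 2027 is a Monday, so Mondays fall on 1, 8, 15, 22; the last is February 22.
1 September 2027 is a Wednesday, so the first Friday is September 3 and the fourth is September 24.
Daylight saving runs 22 February – 24 September; September 26, 2027 is outside that window, so Dorir Republic is on standard time at UTC−04:00.
21:00 Dorir Republic + 4h = 01:00 UTC (rolling into the next day, 27 September 2027).
1 March 2027 is a Monday, so the first Sunday is March 7 and the fourth is March 28.
1 September 2027 is a Wednesday, so the first Friday is September 3 and the second is September 10.
At the standard offset (UTC+07:00), 01:00 UTC + 7h = 08:00 Wynath Administrative Region standard time.
The standard-time date in Wynath Administrative Region, September 27, 2027, is outside the daylight-saving period (28 March – 10 September), so Wynath Administrative Region is on standard time, UTC+07:00.
01:00 UTC + 7h = 08:00 Wynath Administrative Region.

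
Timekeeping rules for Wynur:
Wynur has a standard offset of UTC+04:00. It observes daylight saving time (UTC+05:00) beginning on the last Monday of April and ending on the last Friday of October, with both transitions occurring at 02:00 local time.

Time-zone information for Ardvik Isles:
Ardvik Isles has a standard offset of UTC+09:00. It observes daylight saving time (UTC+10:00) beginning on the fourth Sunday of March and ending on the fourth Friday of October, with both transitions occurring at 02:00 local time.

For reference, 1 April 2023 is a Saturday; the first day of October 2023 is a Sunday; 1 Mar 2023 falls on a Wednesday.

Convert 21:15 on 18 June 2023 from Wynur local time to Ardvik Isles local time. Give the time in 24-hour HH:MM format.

02:15

1 April 2023 is a Saturday, so Mondays fall on 3, 10, 17, 24; the last is April 24.
1 October 2023 is a Sunday, so Fridays fall on 6, 13, 20, 27; the last is October 27.
18 June 2023 falls between 24 April and 27 October, so daylight saving is in effect and Wynur is at UTC+05:00.
21:15 Wynur − 5h = 16:15 UTC.
1 March 2023 is a Wednesday, so the first Sunday is March 5 and the fourth is March 26.
1 October 2023 is a Sunday, so the first Friday is October 6 and the fourth is October 27.
At the standard offset (UTC+09:00), 16:15 UTC + 9h = 01:15 Ardvik Isles standard time (rolling into the next day, 19 June 2023).
The standard-time date in Ardvik Isles, 19 June 2023, falls between 26 March and 27 October, so daylight saving is in effect and Ardvik Isles is at UTC+10:00.
16:15 UTC + 10h = 02:15 Ardvik Isles (rolling into the next day, 19 June 2023).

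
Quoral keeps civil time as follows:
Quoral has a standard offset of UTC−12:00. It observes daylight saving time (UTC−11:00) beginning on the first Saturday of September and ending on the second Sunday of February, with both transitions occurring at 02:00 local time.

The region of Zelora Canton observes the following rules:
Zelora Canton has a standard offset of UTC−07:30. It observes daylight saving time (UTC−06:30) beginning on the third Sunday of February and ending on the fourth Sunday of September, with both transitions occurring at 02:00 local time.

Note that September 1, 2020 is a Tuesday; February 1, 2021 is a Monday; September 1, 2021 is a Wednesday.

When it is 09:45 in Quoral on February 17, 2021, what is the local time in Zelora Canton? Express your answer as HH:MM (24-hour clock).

1 September 2020 is a Tuesday, so the first Saturday is September 5.
1 February 2021 is a Monday, so the first Sunday is February 7 and the second is February 14.
February 17, 2021 is outside the daylight-saving period (5 September 2020 – 14 February 2021), so Quoral is on standard time, UTC−12:00.
09:45 Quoral + 12h = 21:45 UTC.
1 February 2021 is a Monday, so the first Sunday is February 7 and the third is February 21.
1 September 2021 is a Wednesday, so the first Sunday is September 5 and the fourth is September 26.
At the standard offset (UTC−07:30), 21:45 UTC − 7h30m = 14:15 Zelora Canton standard time.
The standard-time date in Zelora Canton, February 17, 2021, does not fall between 21 February and 26 September, so daylight saving is not in effect and Zelora Canton is at UTC−07:30.
21:45 UTC − 7h30m = 14:15 Zelora Canton.

14:15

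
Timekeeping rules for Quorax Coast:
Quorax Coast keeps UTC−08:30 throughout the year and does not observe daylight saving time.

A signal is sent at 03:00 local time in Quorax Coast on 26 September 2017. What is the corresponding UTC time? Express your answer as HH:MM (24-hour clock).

11:30

Quorax Coast has no daylight saving, so its offset is UTC−08:30 year-round.
03:00 local + 8h30m = 11:30 UTC.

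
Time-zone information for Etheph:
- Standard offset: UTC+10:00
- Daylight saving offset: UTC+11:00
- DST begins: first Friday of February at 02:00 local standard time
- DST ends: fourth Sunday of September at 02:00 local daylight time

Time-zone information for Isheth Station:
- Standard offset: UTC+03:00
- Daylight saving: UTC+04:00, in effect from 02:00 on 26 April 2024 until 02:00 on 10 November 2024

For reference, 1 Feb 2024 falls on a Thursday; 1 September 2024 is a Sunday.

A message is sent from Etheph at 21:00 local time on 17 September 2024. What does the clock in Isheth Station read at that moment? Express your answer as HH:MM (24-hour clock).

1 February 2024 is a Thursday, so the first Friday is February 2.
1 September 2024 is a Sunday, so the first Sunday is September 1 and the fourth is September 22.
Daylight saving runs 2 February – 22 September; 17 September 2024 is inside that window, so Etheph is at UTC+11:00.
21:00 Etheph − 11h = 10:00 UTC.
At the standard offset (UTC+03:00), 10:00 UTC + 3h = 13:00 Isheth Station standard time.
The standard-time date in Isheth Station, 17 September 2024, lies within the daylight-saving period (26 April – 10 November), so Isheth Station is on daylight time, UTC+04:00.
10:00 UTC + 4h = 14:00 Isheth Station.

14:00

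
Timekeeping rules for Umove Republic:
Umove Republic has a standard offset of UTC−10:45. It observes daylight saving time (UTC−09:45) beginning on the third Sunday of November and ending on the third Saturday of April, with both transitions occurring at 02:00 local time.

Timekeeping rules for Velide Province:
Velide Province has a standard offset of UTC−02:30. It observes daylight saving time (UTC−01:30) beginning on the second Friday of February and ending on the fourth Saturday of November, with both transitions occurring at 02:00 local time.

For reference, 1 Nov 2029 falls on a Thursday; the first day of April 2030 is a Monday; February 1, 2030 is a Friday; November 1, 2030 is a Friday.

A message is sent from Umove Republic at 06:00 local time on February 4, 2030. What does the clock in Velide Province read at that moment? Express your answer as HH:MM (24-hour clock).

13:15

1 November 2029 is a Thursday, so the first Sunday is November 4 and the third is November 18.
1 April 2030 is a Monday, so the first Saturday is April 6 and the third is April 20.
February 4, 2030 lies within the daylight-saving period (18 November 2029 – 20 April 2030), so Umove Republic is on daylight time, UTC−09:45.
06:00 Umove Republic + 9h45m = 15:45 UTC.
1 February 2030 is a Friday, so the first Friday is February 1 and the second is February 8.
1 November 2030 is a Friday, so the first Saturday is November 2 and the fourth is November 23.
At the standard offset (UTC−02:30), 15:45 UTC − 2h30m = 13:15 Velide Province standard time.
The standard-time date in Velide Province, February 4, 2030, does not fall between 8 February and 23 November, so daylight saving is not in effect and Velide Province is at UTC−02:30.
15:45 UTC − 2h30m = 13:15 Velide Province.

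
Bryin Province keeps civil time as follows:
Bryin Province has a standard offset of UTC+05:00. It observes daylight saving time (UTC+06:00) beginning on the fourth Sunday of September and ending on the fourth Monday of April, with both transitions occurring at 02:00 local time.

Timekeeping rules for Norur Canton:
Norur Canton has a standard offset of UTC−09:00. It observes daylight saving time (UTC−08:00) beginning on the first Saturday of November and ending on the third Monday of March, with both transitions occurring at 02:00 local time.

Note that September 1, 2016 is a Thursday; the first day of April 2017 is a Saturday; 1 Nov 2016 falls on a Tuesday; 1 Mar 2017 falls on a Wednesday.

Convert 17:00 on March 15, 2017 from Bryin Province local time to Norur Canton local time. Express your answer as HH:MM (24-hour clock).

1 September 2016 is a Thursday, so the first Sunday is September 4 and the fourth is September 25.
1 April 2017 is a Saturday, so the first Monday is April 3 and the fourth is April 24.
Daylight saving runs 25 September 2016 – 24 April 2017; March 15, 2017 is inside that window, so Bryin Province is at UTC+06:00.
17:00 Bryin Province − 6h = 11:00 UTC.
1 November 2016 is a Tuesday, so the first Saturday is November 5.
1 March 2017 is a Wednesday, so the first Monday is March 6 and the third is March 20.
At the standard offset (UTC−09:00), 11:00 UTC − 9h = 02:00 Norur Canton standard time.
The standard-time date in Norur Canton, March 15, 2017, lies within the daylight-saving period (5 November 2016 – 20 March 2017), so Norur Canton is on daylight time, UTC−08:00.
11:00 UTC − 8h = 03:00 Norur Canton.

03:00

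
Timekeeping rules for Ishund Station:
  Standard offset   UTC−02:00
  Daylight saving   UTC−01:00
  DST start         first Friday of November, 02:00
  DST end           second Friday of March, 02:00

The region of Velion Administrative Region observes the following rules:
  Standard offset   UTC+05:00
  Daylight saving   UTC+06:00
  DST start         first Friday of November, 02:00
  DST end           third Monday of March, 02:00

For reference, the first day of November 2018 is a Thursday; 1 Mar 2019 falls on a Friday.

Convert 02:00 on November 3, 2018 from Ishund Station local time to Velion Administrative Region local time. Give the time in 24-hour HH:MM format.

09:00

1 November 2018 is a Thursday, so the first Friday is November 2.
1 March 2019 is a Friday, so the first Friday is March 1 and the second is March 8.
November 3, 2018 falls between 2 November 2018 and 8 March 2019, so daylight saving is in effect and Ishund Station is at UTC−01:00.
02:00 Ishund Station + 1h = 03:00 UTC.
1 November 2018 is a Thursday, so the first Friday is November 2.
1 March 2019 is a Friday, so the first Monday is March 4 and the third is March 18.
At the standard offset (UTC+05:00), 03:00 UTC + 5h = 08:00 Velion Administrative Region standard time.
Daylight saving runs 2 November 2018 – 18 March 2019; the standard-time date in Velion Administrative Region, November 3, 2018, is inside that window, so Velion Administrative Region is at UTC+06:00.
03:00 UTC + 6h = 09:00 Velion Administrative Region.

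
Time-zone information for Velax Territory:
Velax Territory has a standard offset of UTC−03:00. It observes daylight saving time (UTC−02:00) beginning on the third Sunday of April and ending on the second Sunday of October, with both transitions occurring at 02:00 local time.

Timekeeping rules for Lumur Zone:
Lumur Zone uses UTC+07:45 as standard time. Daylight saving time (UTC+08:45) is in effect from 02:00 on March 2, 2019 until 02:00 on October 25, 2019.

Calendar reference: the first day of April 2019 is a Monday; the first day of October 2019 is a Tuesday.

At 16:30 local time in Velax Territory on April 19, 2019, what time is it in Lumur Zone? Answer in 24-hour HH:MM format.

1 April 2019 is a Monday, so the first Sunday is April 7 and the third is April 21.
1 October 2019 is a Tuesday, so the first Sunday is October 6 and the second is October 13.
April 19, 2019 is outside the daylight-saving period (21 April – 13 October), so Velax Territory is on standard time, UTC−03:00.
16:30 Velax Territory + 3h = 19:30 UTC.
At the standard offset (UTC+07:45), 19:30 UTC + 7h45m = 03:15 Lumur Zone standard time (rolling into the next day, 20 April 2019).
The standard-time date in Lumur Zone, April 20, 2019, falls between 2 March and 25 October, so daylight saving is in effect and Lumur Zone is at UTC+08:45.
19:30 UTC + 8h45m = 04:15 Lumur Zone (rolling into the next day, 20 April 2019).

04:15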